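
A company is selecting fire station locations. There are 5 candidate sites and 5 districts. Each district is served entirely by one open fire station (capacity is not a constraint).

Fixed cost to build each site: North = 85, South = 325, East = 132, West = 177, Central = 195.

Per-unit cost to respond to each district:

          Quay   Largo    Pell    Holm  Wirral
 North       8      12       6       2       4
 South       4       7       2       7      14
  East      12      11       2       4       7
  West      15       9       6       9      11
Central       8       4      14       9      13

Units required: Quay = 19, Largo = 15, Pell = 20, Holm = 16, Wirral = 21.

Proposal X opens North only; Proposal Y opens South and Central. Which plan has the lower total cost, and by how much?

Proposal X is cheaper by 428.

Proposal X: {North}: Quay→North 8·19=152, Largo→North 12·15=180, Pell→North 6·20=120, Holm→North 2·16=32, Wirral→North 4·21=84. Service 568; fixed 85; total 653.
Proposal Y: {South, Central}: Quay→South 4·19=76, Largo→Central 4·15=60, Pell→South 2·20=40, Holm→South 7·16=112, Wirral→Central 13·21=273. Service 561; fixed 520; total 1081.
Difference: |653 − 1081| = 428.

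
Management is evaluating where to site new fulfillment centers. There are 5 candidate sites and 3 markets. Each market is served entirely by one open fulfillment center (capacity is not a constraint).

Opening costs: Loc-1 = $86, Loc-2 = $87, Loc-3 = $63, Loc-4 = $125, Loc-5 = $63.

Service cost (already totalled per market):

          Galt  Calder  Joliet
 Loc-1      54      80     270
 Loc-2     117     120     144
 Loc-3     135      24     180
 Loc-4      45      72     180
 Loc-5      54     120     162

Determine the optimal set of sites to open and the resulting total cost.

For any fixed open set, each market goes to its cheapest open site; total = fixed + service.
{Loc-3, Loc-5}: Galt→Loc-5 54, Calder→Loc-3 24, Joliet→Loc-5 162. Service 240; fixed 126; total 366.
{Loc-5}: service 336 + fixed 63 = 399
{Loc-3}: Galt→Loc-3 135, Calder→Loc-3 24, Joliet→Loc-3 180. Service 339; fixed 63; total 402.
{Loc-1, Loc-2, Loc-3, Loc-4, Loc-5}: service 213 + fixed 424 = 637
No other subset beats 366.

Open Loc-3 and Loc-5; minimum total cost 366.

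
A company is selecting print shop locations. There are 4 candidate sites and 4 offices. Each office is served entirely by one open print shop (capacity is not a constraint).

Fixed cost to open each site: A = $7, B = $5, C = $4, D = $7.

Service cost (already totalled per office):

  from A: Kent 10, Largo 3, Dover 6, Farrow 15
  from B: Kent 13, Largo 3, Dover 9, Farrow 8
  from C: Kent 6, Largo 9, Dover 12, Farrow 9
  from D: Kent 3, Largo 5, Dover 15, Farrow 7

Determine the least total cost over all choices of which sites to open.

Minimum total cost: 33

For any fixed open set, each office goes to its cheapest open site; total = fixed + service.
{A, D}: Kent→D 3, Largo→A 3, Dover→A 6, Farrow→D 7. Service 19; fixed 14; total 33.
{B, D}: service 22 + fixed 12 = 34
{A, C}: service 24 + fixed 11 = 35
{A, B, C, D}: service 19 + fixed 23 = 42
No other subset beats 33.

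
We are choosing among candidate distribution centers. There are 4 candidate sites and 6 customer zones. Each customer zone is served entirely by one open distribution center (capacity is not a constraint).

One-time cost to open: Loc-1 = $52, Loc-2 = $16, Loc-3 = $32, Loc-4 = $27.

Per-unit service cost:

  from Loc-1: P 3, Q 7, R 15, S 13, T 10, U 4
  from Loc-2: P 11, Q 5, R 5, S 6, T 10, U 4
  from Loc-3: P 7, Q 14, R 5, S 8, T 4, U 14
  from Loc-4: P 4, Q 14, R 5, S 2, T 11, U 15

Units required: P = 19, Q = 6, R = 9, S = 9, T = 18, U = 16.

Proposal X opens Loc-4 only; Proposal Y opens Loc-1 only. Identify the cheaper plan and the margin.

Proposal Y is cheaper by 41.

Proposal X: {Loc-4}: P→Loc-4 4·19=76, Q→Loc-4 14·6=84, R→Loc-4 5·9=45, S→Loc-4 2·9=18, T→Loc-4 11·18=198, U→Loc-4 15·16=240. Service 661; fixed 27; total 688.
Proposal Y: {Loc-1}: P→Loc-1 3·19=57, Q→Loc-1 7·6=42, R→Loc-1 15·9=135, S→Loc-1 13·9=117, T→Loc-1 10·18=180, U→Loc-1 4·16=64. Service 595; fixed 52; total 647.
Difference: |688 − 647| = 41.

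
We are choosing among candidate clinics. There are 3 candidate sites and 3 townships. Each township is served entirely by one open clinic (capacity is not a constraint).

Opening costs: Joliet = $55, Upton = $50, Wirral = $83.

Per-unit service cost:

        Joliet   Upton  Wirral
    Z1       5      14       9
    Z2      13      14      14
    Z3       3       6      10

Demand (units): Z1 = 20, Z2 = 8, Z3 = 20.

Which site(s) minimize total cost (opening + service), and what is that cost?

Open Joliet only; minimum total cost 319.

For any fixed open set, each township goes to its cheapest open site; total = fixed + service.
{Joliet}: Z1→Joliet 5·20=100, Z2→Joliet 13·8=104, Z3→Joliet 3·20=60. Service 264; fixed 55; total 319.
{Joliet, Upton}: service 264 + fixed 105 = 369
{Joliet, Wirral}: Z1→Joliet 5·20=100, Z2→Joliet 13·8=104, Z3→Joliet 3·20=60. Service 264; fixed 138; total 402.
{Joliet, Upton, Wirral}: service 264 + fixed 188 = 452
No other subset beats 319.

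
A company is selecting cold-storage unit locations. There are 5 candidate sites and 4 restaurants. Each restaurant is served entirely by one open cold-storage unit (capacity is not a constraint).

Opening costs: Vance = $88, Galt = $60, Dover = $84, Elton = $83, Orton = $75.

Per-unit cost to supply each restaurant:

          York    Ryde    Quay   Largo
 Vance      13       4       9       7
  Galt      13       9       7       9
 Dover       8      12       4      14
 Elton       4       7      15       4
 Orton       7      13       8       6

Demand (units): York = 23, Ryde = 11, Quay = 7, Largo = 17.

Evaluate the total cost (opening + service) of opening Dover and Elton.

Total cost: 432

Each restaurant is assigned to its cheapest site among the open ones.
{Dover, Elton}: York→Elton 4·23=92, Ryde→Elton 7·11=77, Quay→Dover 4·7=28, Largo→Elton 4·17=68. Service 265; fixed 167; total 432.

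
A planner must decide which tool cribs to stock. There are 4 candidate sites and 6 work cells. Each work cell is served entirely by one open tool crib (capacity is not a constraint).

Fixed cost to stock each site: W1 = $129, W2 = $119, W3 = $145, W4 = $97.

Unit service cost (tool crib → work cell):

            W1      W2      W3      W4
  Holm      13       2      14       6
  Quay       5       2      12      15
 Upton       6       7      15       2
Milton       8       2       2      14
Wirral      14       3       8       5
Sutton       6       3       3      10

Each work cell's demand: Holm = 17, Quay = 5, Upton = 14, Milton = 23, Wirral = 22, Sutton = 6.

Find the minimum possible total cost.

Minimum total cost: 391

For any fixed open set, each work cell goes to its cheapest open site; total = fixed + service.
{W2}: Holm→W2 2·17=34, Quay→W2 2·5=10, Upton→W2 7·14=98, Milton→W2 2·23=46, Wirral→W2 3·22=66, Sutton→W2 3·6=18. Service 272; fixed 119; total 391.
{W2, W4}: Holm→W2 2·17=34, Quay→W2 2·5=10, Upton→W4 2·14=28, Milton→W2 2·23=46, Wirral→W2 3·22=66, Sutton→W2 3·6=18. Service 202; fixed 216; total 418.
{W1, W2}: service 258 + fixed 248 = 506
{W1, W2, W3, W4}: Holm→W2 2·17=34, Quay→W2 2·5=10, Upton→W4 2·14=28, Milton→W2 2·23=46, Wirral→W2 3·22=66, Sutton→W2 3·6=18. Service 202; fixed 490; total 692.
No other subset beats 391.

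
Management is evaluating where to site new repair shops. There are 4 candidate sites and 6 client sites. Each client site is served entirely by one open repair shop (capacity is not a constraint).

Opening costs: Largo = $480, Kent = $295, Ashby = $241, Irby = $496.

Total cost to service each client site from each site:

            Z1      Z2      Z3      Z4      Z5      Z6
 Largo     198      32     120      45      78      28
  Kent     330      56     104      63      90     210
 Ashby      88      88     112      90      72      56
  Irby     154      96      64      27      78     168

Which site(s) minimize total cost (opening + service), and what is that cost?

For any fixed open set, each client site goes to its cheapest open site; total = fixed + service.
{Ashby}: Z1→Ashby 88, Z2→Ashby 88, Z3→Ashby 112, Z4→Ashby 90, Z5→Ashby 72, Z6→Ashby 56. Service 506; fixed 241; total 747.
{Kent, Ashby}: Z1→Ashby 88, Z2→Kent 56, Z3→Kent 104, Z4→Kent 63, Z5→Ashby 72, Z6→Ashby 56. Service 439; fixed 536; total 975.
{Largo}: Z1→Largo 198, Z2→Largo 32, Z3→Largo 120, Z4→Largo 45, Z5→Largo 78, Z6→Largo 28. Service 501; fixed 480; total 981.
{Largo, Kent, Ashby, Irby}: service 311 + fixed 1512 = 1823
No other subset beats 747.

Open Ashby only; minimum total cost 747.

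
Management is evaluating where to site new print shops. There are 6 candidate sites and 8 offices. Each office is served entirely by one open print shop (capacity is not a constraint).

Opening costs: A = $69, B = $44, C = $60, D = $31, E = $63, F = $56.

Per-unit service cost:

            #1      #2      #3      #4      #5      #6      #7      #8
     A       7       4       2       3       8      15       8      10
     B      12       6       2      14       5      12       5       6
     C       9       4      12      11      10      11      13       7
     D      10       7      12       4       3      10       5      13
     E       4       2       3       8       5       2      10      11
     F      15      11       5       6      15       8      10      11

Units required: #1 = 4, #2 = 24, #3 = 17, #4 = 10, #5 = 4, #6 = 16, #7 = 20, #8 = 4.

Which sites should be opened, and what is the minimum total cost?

Open D and E; minimum total cost 437.

For any fixed open set, each office goes to its cheapest open site; total = fixed + service.
{D, E}: #1→E 4·4=16, #2→E 2·24=48, #3→E 3·17=51, #4→D 4·10=40, #5→D 3·4=12, #6→E 2·16=32, #7→D 5·20=100, #8→E 11·4=44. Service 343; fixed 94; total 437.
{B, D, E}: #1→E 4·4=16, #2→E 2·24=48, #3→B 2·17=34, #4→D 4·10=40, #5→D 3·4=12, #6→E 2·16=32, #7→B 5·20=100, #8→B 6·4=24. Service 306; fixed 138; total 444.
{B, E}: service 354 + fixed 107 = 461
{A, B, C, D, E, F}: service 296 + fixed 323 = 619
No other subset beats 437.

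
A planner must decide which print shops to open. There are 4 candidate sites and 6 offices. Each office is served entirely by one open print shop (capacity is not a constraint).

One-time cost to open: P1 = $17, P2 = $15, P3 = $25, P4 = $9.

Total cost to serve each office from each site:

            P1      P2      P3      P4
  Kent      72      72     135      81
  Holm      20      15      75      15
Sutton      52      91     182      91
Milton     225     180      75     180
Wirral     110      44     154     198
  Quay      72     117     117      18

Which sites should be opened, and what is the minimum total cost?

For any fixed open set, each office goes to its cheapest open site; total = fixed + service.
{P1, P2, P3, P4}: Kent→P1 72, Holm→P2 15, Sutton→P1 52, Milton→P3 75, Wirral→P2 44, Quay→P4 18. Service 276; fixed 66; total 342.
{P2, P3, P4}: service 315 + fixed 49 = 364
{P1, P2, P3}: Kent→P1 72, Holm→P2 15, Sutton→P1 52, Milton→P3 75, Wirral→P2 44, Quay→P1 72. Service 330; fixed 57; total 387.
{P4}: Kent→P4 81, Holm→P4 15, Sutton→P4 91, Milton→P4 180, Wirral→P4 198, Quay→P4 18. Service 583; fixed 9; total 592.
No other subset beats 342.

Open P1, P2, P3 and P4; minimum total cost 342.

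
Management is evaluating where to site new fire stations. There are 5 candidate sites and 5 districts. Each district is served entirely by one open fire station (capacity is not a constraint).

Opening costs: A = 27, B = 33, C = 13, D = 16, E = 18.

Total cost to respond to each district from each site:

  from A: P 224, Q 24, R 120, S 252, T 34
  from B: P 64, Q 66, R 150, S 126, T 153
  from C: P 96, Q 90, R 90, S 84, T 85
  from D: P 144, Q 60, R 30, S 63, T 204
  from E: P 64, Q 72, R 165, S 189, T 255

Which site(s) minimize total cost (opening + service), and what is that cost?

Open A, D and E; minimum total cost 276.

For any fixed open set, each district goes to its cheapest open site; total = fixed + service.
{A, D, E}: P→E 64, Q→A 24, R→D 30, S→D 63, T→A 34. Service 215; fixed 61; total 276.
{A, C, D, E}: service 215 + fixed 74 = 289
{A, B, D}: service 215 + fixed 76 = 291
{A, B, C, D, E}: P→B 64, Q→A 24, R→D 30, S→D 63, T→A 34. Service 215; fixed 107; total 322.
No other subset beats 276.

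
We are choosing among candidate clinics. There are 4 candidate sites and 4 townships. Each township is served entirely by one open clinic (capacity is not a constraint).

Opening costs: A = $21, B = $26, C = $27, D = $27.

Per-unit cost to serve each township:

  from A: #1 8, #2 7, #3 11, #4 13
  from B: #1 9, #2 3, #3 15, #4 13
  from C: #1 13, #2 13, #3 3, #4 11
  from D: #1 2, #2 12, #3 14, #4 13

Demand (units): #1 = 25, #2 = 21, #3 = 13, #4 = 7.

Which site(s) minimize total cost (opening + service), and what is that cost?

For any fixed open set, each township goes to its cheapest open site; total = fixed + service.
{B, C, D}: #1→D 2·25=50, #2→B 3·21=63, #3→C 3·13=39, #4→C 11·7=77. Service 229; fixed 80; total 309.
{A, B, C, D}: #1→D 2·25=50, #2→B 3·21=63, #3→C 3·13=39, #4→C 11·7=77. Service 229; fixed 101; total 330.
{A, C, D}: #1→D 2·25=50, #2→A 7·21=147, #3→C 3·13=39, #4→C 11·7=77. Service 313; fixed 75; total 388.
{A}: service 581 + fixed 21 = 602
No other subset beats 309.

Open B, C and D; minimum total cost 309.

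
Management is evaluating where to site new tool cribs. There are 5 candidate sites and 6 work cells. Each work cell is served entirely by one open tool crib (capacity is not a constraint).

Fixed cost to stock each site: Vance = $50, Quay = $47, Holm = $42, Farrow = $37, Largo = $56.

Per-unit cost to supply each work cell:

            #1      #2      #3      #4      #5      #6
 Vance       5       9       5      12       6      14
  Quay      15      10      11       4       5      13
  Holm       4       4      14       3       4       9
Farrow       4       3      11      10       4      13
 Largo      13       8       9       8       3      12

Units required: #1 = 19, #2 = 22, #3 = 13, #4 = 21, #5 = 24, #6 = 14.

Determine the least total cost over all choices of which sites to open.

For any fixed open set, each work cell goes to its cheapest open site; total = fixed + service.
{Vance, Holm}: #1→Holm 4·19=76, #2→Holm 4·22=88, #3→Vance 5·13=65, #4→Holm 3·21=63, #5→Holm 4·24=96, #6→Holm 9·14=126. Service 514; fixed 92; total 606.
{Vance, Holm, Farrow}: service 492 + fixed 129 = 621
{Vance, Holm, Largo}: service 490 + fixed 148 = 638
{Vance, Quay, Holm, Farrow, Largo}: #1→Holm 4·19=76, #2→Farrow 3·22=66, #3→Vance 5·13=65, #4→Holm 3·21=63, #5→Largo 3·24=72, #6→Holm 9·14=126. Service 468; fixed 232; total 700.
No other subset beats 606.

Minimum total cost: 606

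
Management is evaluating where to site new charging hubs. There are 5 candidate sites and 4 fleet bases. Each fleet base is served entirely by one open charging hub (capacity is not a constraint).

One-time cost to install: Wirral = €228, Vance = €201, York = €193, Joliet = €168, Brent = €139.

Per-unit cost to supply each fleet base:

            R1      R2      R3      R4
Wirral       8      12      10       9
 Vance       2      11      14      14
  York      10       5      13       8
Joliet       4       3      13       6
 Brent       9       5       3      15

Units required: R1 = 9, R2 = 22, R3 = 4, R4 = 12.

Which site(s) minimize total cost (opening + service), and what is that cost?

Open Joliet only; minimum total cost 394.

For any fixed open set, each fleet base goes to its cheapest open site; total = fixed + service.
{Joliet}: R1→Joliet 4·9=36, R2→Joliet 3·22=66, R3→Joliet 13·4=52, R4→Joliet 6·12=72. Service 226; fixed 168; total 394.
{Joliet, Brent}: service 186 + fixed 307 = 493
{Brent}: service 383 + fixed 139 = 522
{Wirral, Vance, York, Joliet, Brent}: service 168 + fixed 929 = 1097
No other subset beats 394.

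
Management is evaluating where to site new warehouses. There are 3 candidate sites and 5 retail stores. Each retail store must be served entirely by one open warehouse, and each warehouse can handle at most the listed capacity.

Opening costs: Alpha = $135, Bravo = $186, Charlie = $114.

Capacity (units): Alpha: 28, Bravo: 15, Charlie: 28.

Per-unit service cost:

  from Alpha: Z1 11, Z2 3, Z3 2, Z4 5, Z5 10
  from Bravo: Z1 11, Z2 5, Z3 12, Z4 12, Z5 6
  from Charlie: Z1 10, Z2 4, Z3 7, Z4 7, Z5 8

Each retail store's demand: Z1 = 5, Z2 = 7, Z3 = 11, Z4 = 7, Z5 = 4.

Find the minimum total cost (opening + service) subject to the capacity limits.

Open {Alpha, Charlie}: Z1→Charlie 10·5=50, Z2→Alpha 3·7=21, Z3→Alpha 2·11=22, Z4→Alpha 5·7=35, Z5→Charlie 8·4=32.
Loads: Alpha carries 25/28, Charlie carries 9/28. Service 160; fixed 249; total 409.
Next best feasible plan costs 416.

Minimum total cost: 409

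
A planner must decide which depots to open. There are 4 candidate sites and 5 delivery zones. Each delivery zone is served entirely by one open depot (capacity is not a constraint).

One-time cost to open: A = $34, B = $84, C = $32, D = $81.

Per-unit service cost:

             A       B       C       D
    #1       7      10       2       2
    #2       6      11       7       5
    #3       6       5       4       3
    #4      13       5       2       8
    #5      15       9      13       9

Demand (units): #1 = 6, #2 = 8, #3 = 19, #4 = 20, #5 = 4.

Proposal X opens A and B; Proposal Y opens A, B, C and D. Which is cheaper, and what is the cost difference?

Proposal Y is cheaper by 23.

Proposal X: {A, B}: #1→A 7·6=42, #2→A 6·8=48, #3→B 5·19=95, #4→B 5·20=100, #5→B 9·4=36. Service 321; fixed 118; total 439.
Proposal Y: {A, B, C, D}: #1→C 2·6=12, #2→D 5·8=40, #3→D 3·19=57, #4→C 2·20=40, #5→B 9·4=36. Service 185; fixed 231; total 416.
Difference: |439 − 416| = 23.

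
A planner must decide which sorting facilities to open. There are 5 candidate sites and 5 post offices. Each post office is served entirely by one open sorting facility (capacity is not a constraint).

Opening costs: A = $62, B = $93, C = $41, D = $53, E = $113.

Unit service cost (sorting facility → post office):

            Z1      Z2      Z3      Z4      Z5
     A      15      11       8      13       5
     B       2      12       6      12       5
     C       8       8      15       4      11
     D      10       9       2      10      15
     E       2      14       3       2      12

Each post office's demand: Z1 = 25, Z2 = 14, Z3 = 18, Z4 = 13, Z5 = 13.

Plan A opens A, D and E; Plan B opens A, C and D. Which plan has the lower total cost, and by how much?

Plan A is cheaper by 90.

Plan A: {A, D, E}: Z1→E 2·25=50, Z2→D 9·14=126, Z3→D 2·18=36, Z4→E 2·13=26, Z5→A 5·13=65. Service 303; fixed 228; total 531.
Plan B: {A, C, D}: Z1→C 8·25=200, Z2→C 8·14=112, Z3→D 2·18=36, Z4→C 4·13=52, Z5→A 5·13=65. Service 465; fixed 156; total 621.
Difference: |531 − 621| = 90.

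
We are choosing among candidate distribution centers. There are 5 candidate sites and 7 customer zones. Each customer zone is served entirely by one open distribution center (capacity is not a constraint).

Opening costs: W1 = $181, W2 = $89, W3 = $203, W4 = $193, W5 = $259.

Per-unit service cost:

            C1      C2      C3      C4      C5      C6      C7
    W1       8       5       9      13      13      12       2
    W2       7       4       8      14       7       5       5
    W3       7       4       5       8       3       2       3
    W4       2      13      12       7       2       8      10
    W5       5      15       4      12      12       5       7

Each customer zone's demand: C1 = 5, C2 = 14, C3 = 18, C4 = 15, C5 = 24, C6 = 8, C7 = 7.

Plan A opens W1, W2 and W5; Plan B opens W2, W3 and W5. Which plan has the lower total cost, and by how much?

Plan B is cheaper by 151.

Plan A: {W1, W2, W5}: C1→W5 5·5=25, C2→W2 4·14=56, C3→W5 4·18=72, C4→W5 12·15=180, C5→W2 7·24=168, C6→W2 5·8=40, C7→W1 2·7=14. Service 555; fixed 529; total 1084.
Plan B: {W2, W3, W5}: C1→W5 5·5=25, C2→W2 4·14=56, C3→W5 4·18=72, C4→W3 8·15=120, C5→W3 3·24=72, C6→W3 2·8=16, C7→W3 3·7=21. Service 382; fixed 551; total 933.
Difference: |1084 − 933| = 151.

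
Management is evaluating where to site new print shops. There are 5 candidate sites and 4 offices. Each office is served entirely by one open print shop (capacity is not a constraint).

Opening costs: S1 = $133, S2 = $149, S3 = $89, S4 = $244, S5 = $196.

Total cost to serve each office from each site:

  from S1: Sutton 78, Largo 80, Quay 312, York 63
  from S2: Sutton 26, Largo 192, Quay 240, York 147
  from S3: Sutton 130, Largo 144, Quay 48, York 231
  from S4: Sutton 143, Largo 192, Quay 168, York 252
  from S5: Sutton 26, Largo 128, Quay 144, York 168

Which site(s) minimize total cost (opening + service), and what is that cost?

Open S1 and S3; minimum total cost 491.

For any fixed open set, each office goes to its cheapest open site; total = fixed + service.
{S1, S3}: Sutton→S1 78, Largo→S1 80, Quay→S3 48, York→S1 63. Service 269; fixed 222; total 491.
{S1, S2, S3}: service 217 + fixed 371 = 588
{S2, S3}: service 365 + fixed 238 = 603
{S1, S2, S3, S4, S5}: Sutton→S2 26, Largo→S1 80, Quay→S3 48, York→S1 63. Service 217; fixed 811; total 1028.
No other subset beats 491.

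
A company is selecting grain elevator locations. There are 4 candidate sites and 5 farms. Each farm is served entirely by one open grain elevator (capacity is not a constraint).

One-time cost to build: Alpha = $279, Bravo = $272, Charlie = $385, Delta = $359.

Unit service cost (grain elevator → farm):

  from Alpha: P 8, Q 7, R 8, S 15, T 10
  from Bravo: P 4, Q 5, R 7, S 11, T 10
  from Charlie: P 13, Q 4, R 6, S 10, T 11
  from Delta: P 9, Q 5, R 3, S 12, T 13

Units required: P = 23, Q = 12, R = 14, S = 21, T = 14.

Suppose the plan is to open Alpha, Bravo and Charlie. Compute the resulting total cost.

Total cost: 1510

Each farm is assigned to its cheapest site among the open ones.
{Alpha, Bravo, Charlie}: P→Bravo 4·23=92, Q→Charlie 4·12=48, R→Charlie 6·14=84, S→Charlie 10·21=210, T→Alpha 10·14=140. Service 574; fixed 936; total 1510.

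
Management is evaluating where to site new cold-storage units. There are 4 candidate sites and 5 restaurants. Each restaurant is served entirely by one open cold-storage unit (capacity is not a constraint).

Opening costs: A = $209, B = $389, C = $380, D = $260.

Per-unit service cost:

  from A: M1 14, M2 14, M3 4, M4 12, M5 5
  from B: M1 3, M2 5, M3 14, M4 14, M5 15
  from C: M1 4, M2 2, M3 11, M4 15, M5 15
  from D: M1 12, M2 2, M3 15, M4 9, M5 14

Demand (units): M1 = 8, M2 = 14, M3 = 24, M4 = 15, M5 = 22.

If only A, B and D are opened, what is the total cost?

Total cost: 1251

Each restaurant is assigned to its cheapest site among the open ones.
{A, B, D}: M1→B 3·8=24, M2→D 2·14=28, M3→A 4·24=96, M4→D 9·15=135, M5→A 5·22=110. Service 393; fixed 858; total 1251.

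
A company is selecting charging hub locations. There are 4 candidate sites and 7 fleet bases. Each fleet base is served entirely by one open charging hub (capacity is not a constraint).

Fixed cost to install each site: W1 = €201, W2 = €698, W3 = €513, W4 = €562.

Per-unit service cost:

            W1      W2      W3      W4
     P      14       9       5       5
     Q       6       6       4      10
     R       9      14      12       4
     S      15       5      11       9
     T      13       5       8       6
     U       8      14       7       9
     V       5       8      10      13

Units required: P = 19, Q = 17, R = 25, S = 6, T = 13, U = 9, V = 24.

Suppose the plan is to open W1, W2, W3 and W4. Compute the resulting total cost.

Total cost: 2515

Each fleet base is assigned to its cheapest site among the open ones.
{W1, W2, W3, W4}: P→W3 5·19=95, Q→W3 4·17=68, R→W4 4·25=100, S→W2 5·6=30, T→W2 5·13=65, U→W3 7·9=63, V→W1 5·24=120. Service 541; fixed 1974; total 2515.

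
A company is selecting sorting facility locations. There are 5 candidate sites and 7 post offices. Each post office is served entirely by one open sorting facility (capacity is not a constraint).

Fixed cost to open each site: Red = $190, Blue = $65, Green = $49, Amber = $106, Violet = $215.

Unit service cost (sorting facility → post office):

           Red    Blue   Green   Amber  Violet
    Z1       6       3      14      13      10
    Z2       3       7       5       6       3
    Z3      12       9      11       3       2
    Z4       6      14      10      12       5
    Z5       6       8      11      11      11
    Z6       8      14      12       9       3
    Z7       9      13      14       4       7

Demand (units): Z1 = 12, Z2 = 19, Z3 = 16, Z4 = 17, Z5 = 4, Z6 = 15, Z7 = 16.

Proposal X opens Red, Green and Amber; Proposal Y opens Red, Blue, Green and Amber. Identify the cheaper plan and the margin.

Proposal X is cheaper by 29.

Proposal X: {Red, Green, Amber}: Z1→Red 6·12=72, Z2→Red 3·19=57, Z3→Amber 3·16=48, Z4→Red 6·17=102, Z5→Red 6·4=24, Z6→Red 8·15=120, Z7→Amber 4·16=64. Service 487; fixed 345; total 832.
Proposal Y: {Red, Blue, Green, Amber}: Z1→Blue 3·12=36, Z2→Red 3·19=57, Z3→Amber 3·16=48, Z4→Red 6·17=102, Z5→Red 6·4=24, Z6→Red 8·15=120, Z7→Amber 4·16=64. Service 451; fixed 410; total 861.
Difference: |832 − 861| = 29.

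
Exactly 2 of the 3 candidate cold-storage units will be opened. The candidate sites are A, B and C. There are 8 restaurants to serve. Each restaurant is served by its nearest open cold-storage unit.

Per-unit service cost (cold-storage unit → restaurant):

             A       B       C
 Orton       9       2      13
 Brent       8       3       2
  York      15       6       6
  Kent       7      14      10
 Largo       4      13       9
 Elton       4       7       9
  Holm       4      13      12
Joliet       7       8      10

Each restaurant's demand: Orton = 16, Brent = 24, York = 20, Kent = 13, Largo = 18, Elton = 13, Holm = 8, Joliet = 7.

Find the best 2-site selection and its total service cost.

Choose A and B; total service cost 520.

With exactly 2 open, each restaurant uses its cheapest among the chosen.
{A, B}: Orton→B 2·16=32, Brent→B 3·24=72, York→B 6·20=120, Kent→A 7·13=91, Largo→A 4·18=72, Elton→A 4·13=52, Holm→A 4·8=32, Joliet→A 7·7=49. Service cost 520.
{A, C}: service cost 608
{B, C}: service cost 735
Among all 3 size-2 choices, {A, B} is lowest.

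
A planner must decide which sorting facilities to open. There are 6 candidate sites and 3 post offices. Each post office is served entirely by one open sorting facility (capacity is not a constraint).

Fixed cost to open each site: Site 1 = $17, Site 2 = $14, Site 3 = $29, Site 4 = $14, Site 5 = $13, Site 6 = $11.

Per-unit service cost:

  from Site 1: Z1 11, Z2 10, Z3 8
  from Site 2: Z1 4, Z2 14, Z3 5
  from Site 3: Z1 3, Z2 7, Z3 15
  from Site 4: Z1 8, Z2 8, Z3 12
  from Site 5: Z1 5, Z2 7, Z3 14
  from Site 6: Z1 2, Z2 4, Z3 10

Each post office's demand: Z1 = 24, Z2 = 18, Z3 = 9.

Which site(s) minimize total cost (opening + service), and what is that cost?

Open Site 2 and Site 6; minimum total cost 190.

For any fixed open set, each post office goes to its cheapest open site; total = fixed + service.
{Site 2, Site 6}: Z1→Site 6 2·24=48, Z2→Site 6 4·18=72, Z3→Site 2 5·9=45. Service 165; fixed 25; total 190.
{Site 2, Site 5, Site 6}: service 165 + fixed 38 = 203
{Site 2, Site 4, Site 6}: service 165 + fixed 39 = 204
{Site 1, Site 2, Site 3, Site 4, Site 5, Site 6}: service 165 + fixed 98 = 263
No other subset beats 190.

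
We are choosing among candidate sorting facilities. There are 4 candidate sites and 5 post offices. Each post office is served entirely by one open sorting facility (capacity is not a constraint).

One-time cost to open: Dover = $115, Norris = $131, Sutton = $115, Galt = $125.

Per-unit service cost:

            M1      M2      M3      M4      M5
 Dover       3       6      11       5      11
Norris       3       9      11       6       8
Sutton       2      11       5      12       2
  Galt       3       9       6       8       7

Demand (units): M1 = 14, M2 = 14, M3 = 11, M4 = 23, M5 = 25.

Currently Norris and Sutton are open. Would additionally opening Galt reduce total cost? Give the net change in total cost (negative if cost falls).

Current service cost with {Norris, Sutton}: 397.
Adding Galt: each post office re-picks its cheapest; new service cost 397, saving 0.
Extra fixed cost: 125. Net change = 125 − 0 = 125.
(Totals: 643 → 768.)

No — net change +125 (cost rises by 125).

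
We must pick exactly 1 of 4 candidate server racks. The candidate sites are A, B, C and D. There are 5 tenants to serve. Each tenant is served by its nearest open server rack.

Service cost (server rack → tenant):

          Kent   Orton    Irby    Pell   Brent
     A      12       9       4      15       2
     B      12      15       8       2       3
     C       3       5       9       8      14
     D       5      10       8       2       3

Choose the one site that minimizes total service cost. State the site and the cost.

Choose D only; total service cost 28.

With exactly 1 open, each tenant uses its cheapest among the chosen.
{D}: Kent→D 5, Orton→D 10, Irby→D 8, Pell→D 2, Brent→D 3. Service cost 28.
{C}: service cost 39
{B}: service cost 40
Among all 4 size-1 choices, {D} is lowest.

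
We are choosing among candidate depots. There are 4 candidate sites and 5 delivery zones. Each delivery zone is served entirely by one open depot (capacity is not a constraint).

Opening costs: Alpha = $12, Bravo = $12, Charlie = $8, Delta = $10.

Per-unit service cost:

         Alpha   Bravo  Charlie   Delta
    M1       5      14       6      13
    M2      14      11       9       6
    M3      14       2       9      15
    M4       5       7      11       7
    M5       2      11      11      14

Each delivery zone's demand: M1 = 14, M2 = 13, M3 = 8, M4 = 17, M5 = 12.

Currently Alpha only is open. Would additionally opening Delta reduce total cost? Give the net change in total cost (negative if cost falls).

Current service cost with {Alpha}: 473.
Adding Delta: each delivery zone re-picks its cheapest; new service cost 369, saving 104.
Extra fixed cost: 10. Net change = 10 − 104 = -94.
(Totals: 485 → 391.)

Yes — net change −94 (cost falls by 94).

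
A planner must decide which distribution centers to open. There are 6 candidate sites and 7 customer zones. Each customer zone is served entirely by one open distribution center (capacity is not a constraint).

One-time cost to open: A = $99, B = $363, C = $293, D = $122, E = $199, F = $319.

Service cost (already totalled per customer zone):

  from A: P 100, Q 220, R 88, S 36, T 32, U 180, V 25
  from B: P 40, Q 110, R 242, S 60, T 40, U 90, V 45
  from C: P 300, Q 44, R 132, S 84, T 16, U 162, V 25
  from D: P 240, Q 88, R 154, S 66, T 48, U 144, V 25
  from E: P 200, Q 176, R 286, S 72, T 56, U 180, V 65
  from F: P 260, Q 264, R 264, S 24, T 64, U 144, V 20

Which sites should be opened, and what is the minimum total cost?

For any fixed open set, each customer zone goes to its cheapest open site; total = fixed + service.
{A, D}: P→A 100, Q→D 88, R→A 88, S→A 36, T→A 32, U→D 144, V→A 25. Service 513; fixed 221; total 734.
{A}: P→A 100, Q→A 220, R→A 88, S→A 36, T→A 32, U→A 180, V→A 25. Service 681; fixed 99; total 780.
{A, C}: service 471 + fixed 392 = 863
{A, B, C, D, E, F}: service 322 + fixed 1395 = 1717
No other subset beats 734.

Open A and D; minimum total cost 734.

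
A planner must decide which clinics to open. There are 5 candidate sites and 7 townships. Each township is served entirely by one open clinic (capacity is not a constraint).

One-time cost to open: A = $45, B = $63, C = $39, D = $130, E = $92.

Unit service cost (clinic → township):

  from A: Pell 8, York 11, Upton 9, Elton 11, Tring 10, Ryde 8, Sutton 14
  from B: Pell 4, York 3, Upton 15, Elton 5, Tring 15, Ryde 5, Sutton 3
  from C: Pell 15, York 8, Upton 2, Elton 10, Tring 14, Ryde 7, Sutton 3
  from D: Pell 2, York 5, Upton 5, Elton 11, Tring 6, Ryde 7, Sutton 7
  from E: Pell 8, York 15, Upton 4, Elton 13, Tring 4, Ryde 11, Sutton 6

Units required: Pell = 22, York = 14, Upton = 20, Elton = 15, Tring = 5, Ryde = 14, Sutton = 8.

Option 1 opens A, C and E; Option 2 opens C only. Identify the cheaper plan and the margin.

Option 1 is cheaper by 67.

Option 1: {A, C, E}: Pell→A 8·22=176, York→C 8·14=112, Upton→C 2·20=40, Elton→C 10·15=150, Tring→E 4·5=20, Ryde→C 7·14=98, Sutton→C 3·8=24. Service 620; fixed 176; total 796.
Option 2: {C}: Pell→C 15·22=330, York→C 8·14=112, Upton→C 2·20=40, Elton→C 10·15=150, Tring→C 14·5=70, Ryde→C 7·14=98, Sutton→C 3·8=24. Service 824; fixed 39; total 863.
Difference: |796 − 863| = 67.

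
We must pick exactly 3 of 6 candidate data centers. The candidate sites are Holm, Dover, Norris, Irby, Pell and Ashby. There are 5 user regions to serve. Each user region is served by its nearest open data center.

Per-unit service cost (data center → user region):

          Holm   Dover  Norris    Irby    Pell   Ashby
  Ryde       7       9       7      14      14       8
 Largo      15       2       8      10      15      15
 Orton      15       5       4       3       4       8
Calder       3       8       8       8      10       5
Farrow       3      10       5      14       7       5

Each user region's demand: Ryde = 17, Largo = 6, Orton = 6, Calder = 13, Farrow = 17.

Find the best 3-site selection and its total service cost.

With exactly 3 open, each user region uses its cheapest among the chosen.
{Holm, Dover, Irby}: Ryde→Holm 7·17=119, Largo→Dover 2·6=12, Orton→Irby 3·6=18, Calder→Holm 3·13=39, Farrow→Holm 3·17=51. Service cost 239.
{Holm, Dover, Norris}: service cost 245
{Holm, Dover, Pell}: service cost 245
Among all 20 size-3 choices, {Holm, Dover, Irby} is lowest.

Choose Holm, Dover and Irby; total service cost 239.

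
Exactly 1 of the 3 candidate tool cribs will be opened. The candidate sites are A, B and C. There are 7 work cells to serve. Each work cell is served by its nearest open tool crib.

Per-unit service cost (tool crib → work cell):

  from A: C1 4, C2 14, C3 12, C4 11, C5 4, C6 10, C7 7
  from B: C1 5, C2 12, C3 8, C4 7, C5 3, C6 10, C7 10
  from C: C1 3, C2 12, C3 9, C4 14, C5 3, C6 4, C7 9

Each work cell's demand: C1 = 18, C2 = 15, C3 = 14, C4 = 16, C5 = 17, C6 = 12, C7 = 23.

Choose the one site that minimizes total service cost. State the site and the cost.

With exactly 1 open, each work cell uses its cheapest among the chosen.
{C}: C1→C 3·18=54, C2→C 12·15=180, C3→C 9·14=126, C4→C 14·16=224, C5→C 3·17=51, C6→C 4·12=48, C7→C 9·23=207. Service cost 890.
{B}: service cost 895
{A}: service cost 975
Among all 3 size-1 choices, {C} is lowest.

Choose C only; total service cost 890.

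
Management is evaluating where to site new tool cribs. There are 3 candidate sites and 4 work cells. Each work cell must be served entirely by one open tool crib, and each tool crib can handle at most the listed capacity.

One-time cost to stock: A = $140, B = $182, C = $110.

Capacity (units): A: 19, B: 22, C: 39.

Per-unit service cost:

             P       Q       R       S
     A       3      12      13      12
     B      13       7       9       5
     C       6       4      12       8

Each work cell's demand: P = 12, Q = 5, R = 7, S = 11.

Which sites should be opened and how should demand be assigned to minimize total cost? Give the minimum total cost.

Open {C}: P→C 6·12=72, Q→C 4·5=20, R→C 12·7=84, S→C 8·11=88.
Loads: C carries 35/39. Service 264; fixed 110; total 374.
Next best feasible plan costs 478.

Minimum total cost: 374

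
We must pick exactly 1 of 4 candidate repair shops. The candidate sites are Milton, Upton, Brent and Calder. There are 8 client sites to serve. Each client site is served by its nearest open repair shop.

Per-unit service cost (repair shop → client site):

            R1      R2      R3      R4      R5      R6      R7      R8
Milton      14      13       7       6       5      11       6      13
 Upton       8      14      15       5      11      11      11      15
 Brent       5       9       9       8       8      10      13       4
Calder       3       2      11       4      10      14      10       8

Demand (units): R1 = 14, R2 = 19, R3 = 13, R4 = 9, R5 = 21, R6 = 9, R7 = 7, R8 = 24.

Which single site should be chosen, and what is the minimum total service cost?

With exactly 1 open, each client site uses its cheapest among the chosen.
{Calder}: R1→Calder 3·14=42, R2→Calder 2·19=38, R3→Calder 11·13=143, R4→Calder 4·9=36, R5→Calder 10·21=210, R6→Calder 14·9=126, R7→Calder 10·7=70, R8→Calder 8·24=192. Service cost 857.
{Brent}: service cost 875
{Milton}: service cost 1146
Among all 4 size-1 choices, {Calder} is lowest.

Choose Calder only; total service cost 857.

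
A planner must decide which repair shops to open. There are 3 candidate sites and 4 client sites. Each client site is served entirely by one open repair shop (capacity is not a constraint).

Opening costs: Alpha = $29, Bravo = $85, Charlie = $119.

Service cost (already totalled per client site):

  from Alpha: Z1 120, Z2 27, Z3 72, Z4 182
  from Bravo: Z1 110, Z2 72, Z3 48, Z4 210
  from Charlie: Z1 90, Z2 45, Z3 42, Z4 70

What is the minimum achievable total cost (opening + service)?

For any fixed open set, each client site goes to its cheapest open site; total = fixed + service.
{Charlie}: Z1→Charlie 90, Z2→Charlie 45, Z3→Charlie 42, Z4→Charlie 70. Service 247; fixed 119; total 366.
{Alpha, Charlie}: service 229 + fixed 148 = 377
{Alpha}: service 401 + fixed 29 = 430
{Alpha, Bravo, Charlie}: service 229 + fixed 233 = 462
No other subset beats 366.

Minimum total cost: 366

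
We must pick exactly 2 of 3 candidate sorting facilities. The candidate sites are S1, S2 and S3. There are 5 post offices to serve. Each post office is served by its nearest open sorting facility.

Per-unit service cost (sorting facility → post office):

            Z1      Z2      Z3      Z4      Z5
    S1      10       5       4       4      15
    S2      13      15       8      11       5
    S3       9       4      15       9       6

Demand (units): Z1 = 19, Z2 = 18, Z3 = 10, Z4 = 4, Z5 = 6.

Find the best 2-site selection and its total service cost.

With exactly 2 open, each post office uses its cheapest among the chosen.
{S1, S3}: Z1→S3 9·19=171, Z2→S3 4·18=72, Z3→S1 4·10=40, Z4→S1 4·4=16, Z5→S3 6·6=36. Service cost 335.
{S1, S2}: service cost 366
{S2, S3}: service cost 389
Among all 3 size-2 choices, {S1, S3} is lowest.

Choose S1 and S3; total service cost 335.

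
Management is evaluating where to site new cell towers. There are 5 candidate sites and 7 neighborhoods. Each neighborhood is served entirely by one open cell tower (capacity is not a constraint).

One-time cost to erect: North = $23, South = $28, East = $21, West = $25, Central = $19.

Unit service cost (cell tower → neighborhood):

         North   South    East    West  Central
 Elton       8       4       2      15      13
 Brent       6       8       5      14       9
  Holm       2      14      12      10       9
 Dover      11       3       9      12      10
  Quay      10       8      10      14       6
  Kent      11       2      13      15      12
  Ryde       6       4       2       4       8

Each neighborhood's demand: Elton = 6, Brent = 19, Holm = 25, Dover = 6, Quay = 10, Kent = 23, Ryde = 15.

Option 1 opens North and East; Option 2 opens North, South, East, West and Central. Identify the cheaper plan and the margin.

Option 1: {North, East}: Elton→East 2·6=12, Brent→East 5·19=95, Holm→North 2·25=50, Dover→East 9·6=54, Quay→North 10·10=100, Kent→North 11·23=253, Ryde→East 2·15=30. Service 594; fixed 44; total 638.
Option 2: {North, South, East, West, Central}: Elton→East 2·6=12, Brent→East 5·19=95, Holm→North 2·25=50, Dover→South 3·6=18, Quay→Central 6·10=60, Kent→South 2·23=46, Ryde→East 2·15=30. Service 311; fixed 116; total 427.
Difference: |638 − 427| = 211.

Option 2 is cheaper by 211.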